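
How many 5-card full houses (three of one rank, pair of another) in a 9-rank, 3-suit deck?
216

Solution: Triple rank: 9. Triple suits: C(3,3)=1. Pair rank: 8. Pair suits: C(3,2)=3. Total: 216.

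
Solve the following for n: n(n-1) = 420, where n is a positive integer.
21

Reasoning: n² − n − 420 = 0, so n = (1 ± √(1 + 4·420))/2 = (1 ± √1,681)/2 = (1 ± 41)/2, i.e. n = 21 or n = -20. Taking the positive root, n = 21 (check: 21×20 = 420).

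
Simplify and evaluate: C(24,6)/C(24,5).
19/6

Explanation: C(n,k+1)/C(n,k) = (n−k)/(k+1). Here (24−5)/(5+1) = 19/6 = 19/6.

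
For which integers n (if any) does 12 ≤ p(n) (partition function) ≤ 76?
Tabulating p(n) via p(n) = p(n−1) + p(n−2) − p(n−5) − p(n−7) + …: p(6)=11; p(7)=15; p(8)=22; p(9)=30; p(10)=42; p(11)=56; p(12)=77. So valid n = 7, 8, 9, 10, 11.
Final answer: 7, 8, 9, 10, 11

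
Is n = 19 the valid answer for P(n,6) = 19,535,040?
P(19,6) = 19·18·17·16·15·14 = 19,535,040, which equals 19,535,040.
Final answer: Yes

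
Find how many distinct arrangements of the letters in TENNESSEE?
3,780

Word has 9 letters (T=1, E=4, N=2, S=2). Arrangements: 9!/Π(k!) = 3,780.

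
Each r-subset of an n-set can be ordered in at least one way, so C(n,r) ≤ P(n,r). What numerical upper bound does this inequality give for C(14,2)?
182

Working:
P(14,2) = 14·13 = 182, so C(14,2) ≤ 182. (The bound is loose by a factor of 2! = 2: C(14,2) = 182/2 = 91.)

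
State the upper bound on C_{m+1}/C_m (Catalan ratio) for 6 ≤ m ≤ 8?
17/5
C_{m+1}/C_m = 2(2m+1)/(m+2), which increases with m. Maximum at m = 8: 2·17/10 = 17/5.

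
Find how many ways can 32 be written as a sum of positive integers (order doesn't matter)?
Pentagonal recurrence p(n) = p(n−1) + p(n−2) − p(n−5) − p(n−7) + …: p(32) = p(31) + p(30) − p(27) − p(25) + p(20) + p(17) − p(10) − p(6) = 6,842 + 5,604 − 3,010 − 1,958 + 627 + 297 − 42 − 11 = 8,349.
Final answer: 8,349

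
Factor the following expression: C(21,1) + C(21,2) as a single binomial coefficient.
By Pascal's identity: C(21,1) + C(21,2) = C(22,2) = 231.

Answer: C(22,2)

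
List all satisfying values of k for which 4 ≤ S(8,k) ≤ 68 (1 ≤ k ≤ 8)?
7

Reasoning: S(8,1)=1; S(8,2)=127; S(8,3)=966; S(8,4)=1,701; S(8,5)=1,050; S(8,6)=266; S(8,7)=28; S(8,8)=1. So valid k = 7.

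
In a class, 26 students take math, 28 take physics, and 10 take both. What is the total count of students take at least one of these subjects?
44

|A∪B| = |A|+|B|-|A∩B| = 26+28-10 = 44.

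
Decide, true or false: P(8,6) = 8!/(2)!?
True

Explanation: Permutation formula P(n,k) = n!/(n-k)!: 8!/2! = 40,320/2 = 20,160 = P(8,6). The statement holds.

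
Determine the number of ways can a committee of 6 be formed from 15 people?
5,005

C(15,6) = 15! / (6! × (15-6)!)
         = 15! / (6! × 9!)
         = 5,005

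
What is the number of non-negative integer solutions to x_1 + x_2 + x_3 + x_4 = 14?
680

Solution: C(14+4-1, 4-1) = 680.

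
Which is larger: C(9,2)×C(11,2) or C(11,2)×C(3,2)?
C(9,2)×C(11,2)=1,980, C(11,2)×C(3,2)=165.
Final answer: C(9,2)×C(11,2)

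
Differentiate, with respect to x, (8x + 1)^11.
88(8x + 1)^10

Working:
Chain rule: 11(8x+1)^{10} × 8 = 88(8x+1)^{10}.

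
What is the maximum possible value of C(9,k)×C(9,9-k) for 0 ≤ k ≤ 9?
15,876
C(9,k)·C(9,9-k) = C(9,k)², maximised at the centre k = 4: C(9,4)² = 15,876.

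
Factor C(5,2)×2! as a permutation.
P(5,2)
C(5,2)×2! = [5!/(2!(3)!)]×2! = 5!/(3)! = P(5,2) = 20.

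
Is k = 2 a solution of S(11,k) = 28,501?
No

Working:
S(11,2) = 2·S(10,2) + S(10,1) = 2·511 + 1 = 1,023, which does not equal 28,501.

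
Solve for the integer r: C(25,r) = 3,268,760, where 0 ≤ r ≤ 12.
C(25,r) is increasing for 0 ≤ r ≤ 12. Stepping up (C(25,r+1) = C(25,r)·(25−r)/(r+1)): C(25,1) = 25, C(25,2) = 300, C(25,3) = 2,300, C(25,4) = 12,650, C(25,5) = 53,130, C(25,6) = 177,100, C(25,7) = 480,700, C(25,8) = 1,081,575, C(25,9) = 2,042,975, C(25,10) = 3,268,760 ✓. So r = 10.

Answer: 10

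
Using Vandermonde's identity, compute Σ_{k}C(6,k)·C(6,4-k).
495

Reasoning: = C(6+6,4) = C(12,4) = 495.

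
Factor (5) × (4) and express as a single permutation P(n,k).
P(5,2) = 5!/(3)!

Reasoning: Product of 2 consecutive descending integers starting at 5: P(5,2) = 5!/3! = 20.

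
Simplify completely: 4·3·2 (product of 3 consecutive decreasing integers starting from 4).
24

Explanation: This is P(4,3) = 4!/(1)! = 24.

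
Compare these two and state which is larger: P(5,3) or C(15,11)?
C(15,11)

P(5,3)=60, C(15,11)=1,365.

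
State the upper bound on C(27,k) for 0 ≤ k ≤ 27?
20,058,300

Working:
Maximum at k = 13 or k = 14: C(27,13) = 20,058,300.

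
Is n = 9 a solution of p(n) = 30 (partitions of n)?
Yes

Solution: Pentagonal recurrence p(n) = p(n−1) + p(n−2) − p(n−5) − p(n−7) + …: p(9) = p(8) + p(7) − p(4) − p(2) = 22 + 15 − 5 − 2 = 30, which equals 30.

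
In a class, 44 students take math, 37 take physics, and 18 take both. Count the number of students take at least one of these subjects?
63

Explanation: |A∪B| = |A|+|B|-|A∩B| = 44+37-18 = 63.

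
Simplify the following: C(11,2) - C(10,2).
10

Explanation: C(11,2) - C(10,2) = C(10,1) = 10.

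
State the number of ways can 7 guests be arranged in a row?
5,040

Reasoning: Arrangements of 7 distinct objects: 7! = 5,040.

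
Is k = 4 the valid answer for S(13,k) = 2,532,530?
S(13,4) = 4·S(12,4) + S(12,3) = 4·611,501 + 86,526 = 2,532,530, which equals 2,532,530.

Answer: Yes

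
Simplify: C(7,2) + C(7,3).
56

Explanation: By Pascal's identity: C(8,3) = 56.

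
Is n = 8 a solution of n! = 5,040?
No
8! = 8·7! = 8·5,040 = 40,320, which does not equal 5,040.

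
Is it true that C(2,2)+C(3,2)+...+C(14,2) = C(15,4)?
Hockey stick identity gives Σ = C(15,3) = 455; RHS C(15,4) = 1,365.

Answer: False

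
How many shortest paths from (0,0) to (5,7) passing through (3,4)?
350

Reasoning: To (3,4): C(7,3)=35. From there: C(5,2)=10. Total: 350.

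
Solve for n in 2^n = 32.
5

Working:
2^5 = 32, so n = 5.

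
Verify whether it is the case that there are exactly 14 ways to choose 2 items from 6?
C(6,2) = 15 ≠ 14.

Answer: False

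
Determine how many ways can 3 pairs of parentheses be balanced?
Using the Catalan number formula: C_n = C(2n, n) / (n+1)
C_3 = C(6, 3) / (3+1)
     = 20 / 4
     = 5

Answer: 5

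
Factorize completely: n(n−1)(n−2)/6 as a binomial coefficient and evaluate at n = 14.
C(n,3); C(14,3) = 364

Explanation: n(n−1)(n−2)/6 = n!/(3!(n−3)!) = C(n,3). At n = 14: C(14,3) = 364.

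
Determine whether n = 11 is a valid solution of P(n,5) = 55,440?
Yes

Working:
P(11,5) = 11·10·9·8·7 = 55,440, which equals 55,440.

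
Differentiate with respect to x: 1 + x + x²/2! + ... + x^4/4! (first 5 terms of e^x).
Differentiating term by term gives the first 4 terms of e^x.
Final answer: 1 + x + x²/2! + ... + x^3/3!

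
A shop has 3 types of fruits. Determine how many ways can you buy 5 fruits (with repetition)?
21

Stars and bars: C(5+3-1, 5) = C(7, 5) = 21.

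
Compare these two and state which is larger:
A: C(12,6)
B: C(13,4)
A
A=C(12,6)=924, B=C(13,4)=715.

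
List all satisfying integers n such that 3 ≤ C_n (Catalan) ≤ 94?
3, 4, 5

Solution: C_2=2; C_3=5; C_4=14; C_5=42; C_6=132. So valid n = 3, 4, 5.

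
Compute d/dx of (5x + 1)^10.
50(5x + 1)^9

Working:
Chain rule: 10(5x+1)^{9} × 5 = 50(5x+1)^{9}.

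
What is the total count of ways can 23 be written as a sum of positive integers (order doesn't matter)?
1,255

Explanation: Pentagonal recurrence p(n) = p(n−1) + p(n−2) − p(n−5) − p(n−7) + …: p(23) = p(22) + p(21) − p(18) − p(16) + p(11) + p(8) − p(1) = 1,002 + 792 − 385 − 231 + 56 + 22 − 1 = 1,255.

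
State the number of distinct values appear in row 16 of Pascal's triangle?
9
Row 16 has entries C(16,0)..C(16,16); by symmetry C(16,k)=C(16,16-k), giving 9 distinct values.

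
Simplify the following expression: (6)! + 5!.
840

(6)! + 5! = (6)·5! + 5! = (6+1)·5! = 7·5! = 840.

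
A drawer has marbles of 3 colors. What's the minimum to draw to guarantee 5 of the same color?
13

Reasoning: Worst case: 4 of each = 12. One more: 13.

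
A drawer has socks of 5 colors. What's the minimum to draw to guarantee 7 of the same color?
31

Solution: Worst case: 6 of each = 30. One more: 31.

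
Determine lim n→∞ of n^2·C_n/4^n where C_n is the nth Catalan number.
C_n ~ 4^n/(n^(3/2)√π), so n^2·C_n/4^n ~ n^(2 − 3/2)/√π → ∞.

Answer: ∞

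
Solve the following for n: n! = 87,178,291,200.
14

Working:
n! is strictly increasing. 12! = 479,001,600, 13! = 6,227,020,800, 14! = 87,178,291,200 ✓. So n = 14.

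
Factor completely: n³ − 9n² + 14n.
n(n − 2)(n − 7)

Explanation: n³ − 9n² + 14n = n(n² − 9n + 14) = n(n − 2)(n − 7).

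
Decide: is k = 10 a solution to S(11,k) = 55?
Yes
S(11,10) = 10·S(10,10) + S(10,9) = 10·1 + 45 = 55, which equals 55.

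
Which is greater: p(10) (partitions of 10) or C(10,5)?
C(10,5)

Explanation: Pentagonal recurrence p(n) = p(n−1) + p(n−2) − p(n−5) − p(n−7) + …: p(10) = p(9) + p(8) − p(5) − p(3) = 30 + 22 − 7 − 3 = 42; C(10,5) = 252.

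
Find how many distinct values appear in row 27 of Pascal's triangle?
14

Reasoning: Row 27 has entries C(27,0)..C(27,27); by symmetry C(27,k)=C(27,27-k), giving 14 distinct values.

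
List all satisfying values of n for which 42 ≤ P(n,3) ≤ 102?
5

Reasoning: P(4,3)=24; P(5,3)=60; P(6,3)=120. So valid n = 5.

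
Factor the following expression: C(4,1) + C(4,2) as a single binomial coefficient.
C(5,2)

By Pascal's identity: C(4,1) + C(4,2) = C(5,2) = 10.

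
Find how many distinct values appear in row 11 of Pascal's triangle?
6

Reasoning: Row 11 has entries C(11,0)..C(11,11); by symmetry C(11,k)=C(11,11-k), giving 6 distinct values.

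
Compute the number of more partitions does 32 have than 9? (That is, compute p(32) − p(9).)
8,319
Pentagonal recurrence p(n) = p(n−1) + p(n−2) − p(n−5) − p(n−7) + …: p(32) = p(31) + p(30) − p(27) − p(25) + p(20) + p(17) − p(10) − p(6) = 6,842 + 5,604 − 3,010 − 1,958 + 627 + 297 − 42 − 11 = 8,349.
p(9) = p(8) + p(7) − p(4) − p(2) = 22 + 15 − 5 − 2 = 30.
Difference = 8,349 − 30 = 8,319.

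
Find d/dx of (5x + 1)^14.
70(5x + 1)^13

Reasoning: Chain rule: 14(5x+1)^{13} × 5 = 70(5x+1)^{13}.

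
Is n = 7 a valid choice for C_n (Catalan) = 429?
Yes

C_7 = C(14,7)/(7+1) = 3,432/8 = 429, which equals 429.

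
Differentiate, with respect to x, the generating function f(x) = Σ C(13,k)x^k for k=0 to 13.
Σ k·C(13,k)x^(k-1) for k=1 to 13
Term-by-term differentiation gives Σ k·C(13,k)x^{k-1} for k=1 to 13.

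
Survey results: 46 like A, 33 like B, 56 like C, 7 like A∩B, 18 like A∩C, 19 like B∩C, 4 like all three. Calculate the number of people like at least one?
95

Solution: |A∪B∪C| = 46+33+56-7-18-19+4 = 95.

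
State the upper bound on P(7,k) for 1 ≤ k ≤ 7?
5,040

Working:
P(7,k) increases in k, so maximum at k = 7: 7! = 5,040.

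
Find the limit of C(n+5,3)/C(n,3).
1

Explanation: Both numerator and denominator grow as n^3/3! for large n, so the ratio → 1.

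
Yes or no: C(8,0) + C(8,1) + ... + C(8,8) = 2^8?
Yes

Explanation: Binomial theorem with x = y = 1: Σ C(8,i) = (1+1)^8 = 2^8 = 256. The statement holds.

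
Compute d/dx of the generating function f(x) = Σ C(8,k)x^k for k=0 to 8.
Σ k·C(8,k)x^(k-1) for k=1 to 8

Working:
Term-by-term differentiation gives Σ k·C(8,k)x^{k-1} for k=1 to 8.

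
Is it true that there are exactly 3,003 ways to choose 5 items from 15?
C(15,5) = 3,003.
Final answer: True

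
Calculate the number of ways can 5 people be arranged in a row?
Arrangements of 5 distinct objects: 5! = 120.

Answer: 120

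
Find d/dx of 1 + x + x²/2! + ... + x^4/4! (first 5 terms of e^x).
Differentiating term by term gives the first 4 terms of e^x.
Final answer: 1 + x + x²/2! + ... + x^3/3!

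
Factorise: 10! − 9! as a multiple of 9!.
10! − 9! = 10·9! − 9! = (10 − 1)·9! = 9 × 9! = 3,265,920.
Final answer: 9 × 9! = 3,265,920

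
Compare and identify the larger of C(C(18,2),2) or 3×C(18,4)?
C(C(18,2),2)

C(C(18,2),2)=11,628, 3×C(18,4)=9,180.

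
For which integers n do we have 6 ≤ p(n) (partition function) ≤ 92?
5, 6, 7, 8, 9, 10, 11, 12

Working:
Tabulating p(n) via p(n) = p(n−1) + p(n−2) − p(n−5) − p(n−7) + …: p(4)=5; p(5)=7; p(6)=11; p(7)=15; p(8)=22; p(9)=30; p(10)=42; p(11)=56; p(12)=77; p(13)=101. So valid n = 5, 6, 7, 8, 9, 10, 11, 12.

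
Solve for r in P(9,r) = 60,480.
6

Reasoning: P(9,r) = 9·8·…·(9−r+1), a product of r factors. Multiplying down from 9: 9 = 9; 9·8 = 72; 9·8·7 = 504; 9·8·7·6 = 3,024; 9·8·7·6·5 = 15,120; 9·8·7·6·5·4 = 60,480 ✓ (6 factors). So r = 6.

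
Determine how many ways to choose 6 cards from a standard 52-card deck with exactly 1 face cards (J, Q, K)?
7,896,096

Reasoning: 12 face cards and 40 non-face cards: C(12,1) × C(40,5) = 12 × 658,008 = 7,896,096.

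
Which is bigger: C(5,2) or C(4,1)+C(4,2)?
Equal

Explanation: By Pascal's identity: C(5,2) = C(4,1)+C(4,2) = 10. Equal.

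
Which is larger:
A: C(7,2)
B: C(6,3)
A

A=C(7,2)=21, B=C(6,3)=20.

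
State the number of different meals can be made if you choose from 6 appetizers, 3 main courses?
18

Reasoning: By the multiplication principle: 6 × 3 = 18.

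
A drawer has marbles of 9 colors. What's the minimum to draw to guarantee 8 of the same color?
Worst case: 7 of each = 63. One more: 64.
Final answer: 64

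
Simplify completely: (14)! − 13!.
80,951,270,400

Solution: (14)! − 13! = (14)·13! − 13! = (14−1)·13! = 13·13! = 80,951,270,400.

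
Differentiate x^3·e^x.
Product rule: d/dx[x^3]·e^x + x^3·d/dx[e^x] = 3x^{2}e^x + x^3e^x.
Final answer: (3x^2 + x^3)e^x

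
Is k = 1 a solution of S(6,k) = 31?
S(6,1) = 1·S(5,1) + S(5,0) = 1·1 + 0 = 1, which does not equal 31.

Answer: No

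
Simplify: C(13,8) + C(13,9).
2,002

Working:
By Pascal's identity: C(14,9) = 2,002.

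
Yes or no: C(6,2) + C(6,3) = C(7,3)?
Yes

Reasoning: Pascal's identity: LHS = 15 + 20 = 35; RHS = C(7,3) = 35. Both sides agree, so the statement holds.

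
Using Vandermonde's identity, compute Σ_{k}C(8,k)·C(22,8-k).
= C(8+22,8) = C(30,8) = 5,852,925.
Final answer: 5,852,925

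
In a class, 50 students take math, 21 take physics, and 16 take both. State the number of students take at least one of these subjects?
55

Solution: |A∪B| = |A|+|B|-|A∩B| = 50+21-16 = 55.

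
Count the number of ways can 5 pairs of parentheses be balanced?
Using the Catalan number formula: C_n = C(2n, n) / (n+1)
C_5 = C(10, 5) / (5+1)
     = 252 / 6
     = 42

Answer: 42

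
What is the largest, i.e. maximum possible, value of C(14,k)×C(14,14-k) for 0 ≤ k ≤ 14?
C(14,k)·C(14,14-k) = C(14,k)², maximised at the centre k = 7: C(14,7)² = 11,778,624.
Final answer: 11,778,624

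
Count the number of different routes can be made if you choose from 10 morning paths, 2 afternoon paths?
20

Solution: By the multiplication principle: 10 × 2 = 20.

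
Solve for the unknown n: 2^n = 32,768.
15

Explanation: 32,768 = 1,024 × 32 = 2^10 × 2^5 = 2^15, so n = 15.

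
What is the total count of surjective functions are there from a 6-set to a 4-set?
Onto functions = 4! × S(6,4)
First compute S(6,4) via recurrence:
Using the Stirling recurrence: S(n,k) = k·S(n-1,k) + S(n-1,k-1)
S(6,4) = 4·S(5,4) + S(5,3)
         = 4·10 + 25
         = 40 + 25
         = 65
Then: 24 × 65 = 1,560

Answer: 1,560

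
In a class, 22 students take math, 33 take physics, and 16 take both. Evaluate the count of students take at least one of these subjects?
39

Reasoning: |A∪B| = |A|+|B|-|A∩B| = 22+33-16 = 39.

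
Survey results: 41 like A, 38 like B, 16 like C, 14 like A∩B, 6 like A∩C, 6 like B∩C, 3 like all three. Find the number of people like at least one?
|A∪B∪C| = 41+38+16-14-6-6+3 = 72.

Answer: 72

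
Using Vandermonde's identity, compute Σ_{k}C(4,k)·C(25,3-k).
= C(4+25,3) = C(29,3) = 3,654.

Answer: 3,654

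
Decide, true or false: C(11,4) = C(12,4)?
False

Explanation: LHS = C(11,4) = 330; RHS = C(12,4) = 495. 330 ≠ 495, so the statement does not hold.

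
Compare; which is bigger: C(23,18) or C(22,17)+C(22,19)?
C(23,18)

Working:
C(23,18)=33,649; C(22,17)+C(22,19)=26,334+1,540=27,874.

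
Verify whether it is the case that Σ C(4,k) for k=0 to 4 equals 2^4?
True
Binomial theorem: Σ C(4,k) = (1+1)^4 = 2^4 = 16; RHS 2^4 = 16.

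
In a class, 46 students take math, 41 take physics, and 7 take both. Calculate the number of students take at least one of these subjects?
80

Working:
|A∪B| = |A|+|B|-|A∩B| = 46+41-7 = 80.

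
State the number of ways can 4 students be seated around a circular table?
6

Reasoning: Circular arrangements: (4-1)! = 6.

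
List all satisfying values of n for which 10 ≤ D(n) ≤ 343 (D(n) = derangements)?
5, 6

Working:
Using D(n) = (n−1)[D(n−1) + D(n−2)] with D(1)=0, D(2)=1: D(4)=9; D(5)=44; D(6)=265; D(7)=1,854. So valid n = 5, 6.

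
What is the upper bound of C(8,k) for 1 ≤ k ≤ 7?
70

Working:
C(8,k) is maximised at the centre of the row: C(8,4) = 70.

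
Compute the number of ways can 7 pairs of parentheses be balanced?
429

Working:
Using the Catalan number formula: C_n = C(2n, n) / (n+1)
C_7 = C(14, 7) / (7+1)
     = 3432 / 8
     = 429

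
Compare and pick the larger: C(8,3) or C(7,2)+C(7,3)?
Equal

Reasoning: By Pascal's identity: C(8,3) = C(7,2)+C(7,3) = 56. Equal.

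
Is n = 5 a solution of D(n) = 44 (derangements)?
D(5) = (5-1)·[D(4) + D(3)] = 4·[9 + 2] = 44, which equals 44.
Final answer: Yes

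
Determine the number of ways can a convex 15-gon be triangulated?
Using the Catalan number formula: C_n = C(2n, n) / (n+1)
C_13 = C(26, 13) / (13+1)
     = 10400600 / 14
     = 742,900

Answer: 742,900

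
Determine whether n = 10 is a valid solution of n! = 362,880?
No

10! = 10·9! = 10·362,880 = 3,628,800, which does not equal 362,880.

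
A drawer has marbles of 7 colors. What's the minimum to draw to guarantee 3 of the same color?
15

Solution: Worst case: 2 of each = 14. One more: 15.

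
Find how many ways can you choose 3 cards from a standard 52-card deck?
C(52,3) = 22,100.
Final answer: 22,100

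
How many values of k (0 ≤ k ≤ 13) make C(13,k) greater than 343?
6

Working:
Row 13 is unimodal and symmetric about k=13/2. C(13,3)=286 ≤ 343; C(13,4)=715 > 343; by symmetry C(13,k) > 343 for k = 4..9. That's 9 - 4 + 1 = 6 values.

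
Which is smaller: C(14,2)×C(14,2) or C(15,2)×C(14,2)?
C(14,2)×C(14,2)=8,281, C(15,2)×C(14,2)=9,555.

Answer: C(14,2)×C(14,2)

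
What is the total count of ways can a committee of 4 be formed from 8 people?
C(8,4) = 8! / (4! × (8-4)!)
         = 8! / (4! × 4!)
         = 70
Final answer: 70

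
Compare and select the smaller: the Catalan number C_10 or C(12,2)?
C(12,2)

Explanation: C_10 = C(20,10)/(10+1) = 184,756/11 = 16,796; C(12,2) = 66.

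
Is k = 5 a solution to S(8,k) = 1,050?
Yes
S(8,5) = 5·S(7,5) + S(7,4) = 5·140 + 350 = 1,050, which equals 1,050.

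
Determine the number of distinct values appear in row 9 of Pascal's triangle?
5
Row 9 has entries C(9,0)..C(9,9); by symmetry C(9,k)=C(9,9-k), giving 5 distinct values.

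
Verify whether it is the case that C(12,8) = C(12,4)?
True

Solution: Symmetry C(n,k) = C(n,n-k): C(12,8) = 495 and C(12,4) = 495. Both sides agree, so the statement holds.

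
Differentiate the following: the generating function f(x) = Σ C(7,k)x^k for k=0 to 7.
Σ k·C(7,k)x^(k-1) for k=1 to 7

Explanation: Term-by-term differentiation gives Σ k·C(7,k)x^{k-1} for k=1 to 7.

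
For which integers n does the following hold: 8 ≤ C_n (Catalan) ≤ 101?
C_3=5; C_4=14; C_5=42; C_6=132. So valid n = 4, 5.
Final answer: 4, 5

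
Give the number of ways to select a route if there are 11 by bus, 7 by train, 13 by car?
31
By the addition principle: 11 + 7 + 13 = 31.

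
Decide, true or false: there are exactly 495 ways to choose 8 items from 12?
C(12,8) = 495.
Final answer: True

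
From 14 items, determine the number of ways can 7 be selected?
3,432

C(14,7) = 14! / (7! × (14-7)!)
         = 14! / (7! × 7!)
         = 3,432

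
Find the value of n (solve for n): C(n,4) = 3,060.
18

Explanation: C(n,4) = n(n−1)(n−2)(n−3)/4! is increasing in n, and n(n−1)(n−2)(n−3) = 4!·3,060 = 73,440 ≈ (n−1.5)^4 gives n ≈ 18.0. Check: C(16,4) = 1,820, C(17,4) = 2,380, C(18,4) = 3,060 ✓. So n = 18.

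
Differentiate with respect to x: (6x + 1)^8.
48(6x + 1)^7

Explanation: Chain rule: 8(6x+1)^{7} × 6 = 48(6x+1)^{7}.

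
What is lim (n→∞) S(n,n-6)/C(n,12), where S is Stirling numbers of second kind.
10395
The leading term of S(n,n-6) as a polynomial in n is (11)!!·C(n,12), so the ratio → (11)!! = 10395.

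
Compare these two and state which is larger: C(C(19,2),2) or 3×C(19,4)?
C(C(19,2),2)

Reasoning: C(C(19,2),2)=14,535, 3×C(19,4)=11,628.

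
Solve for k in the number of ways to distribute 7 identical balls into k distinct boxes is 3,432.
Stars and bars: the count is C(7+k−1, k−1), increasing in k. k=6: C(12,5) = 792, k=7: C(13,6) = 1,716, k=8: C(14,7) = 3,432 ✓. So k = 8.

Answer: 8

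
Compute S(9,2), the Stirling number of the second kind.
255

Solution: Using the Stirling recurrence: S(n,k) = k·S(n-1,k) + S(n-1,k-1)
S(9,2) = 2·S(8,2) + S(8,1)
         = 2·127 + 1
         = 254 + 1
         = 255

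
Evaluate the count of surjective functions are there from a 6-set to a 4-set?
1,560

Onto functions = 4! × S(6,4)
First compute S(6,4) via recurrence:
Using the Stirling recurrence: S(n,k) = k·S(n-1,k) + S(n-1,k-1)
S(6,4) = 4·S(5,4) + S(5,3)
         = 4·10 + 25
         = 40 + 25
         = 65
Then: 24 × 65 = 1,560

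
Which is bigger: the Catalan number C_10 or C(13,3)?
C_10 = C(20,10)/(10+1) = 184,756/11 = 16,796; C(13,3) = 286.
Final answer: C_10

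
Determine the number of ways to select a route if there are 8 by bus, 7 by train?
15

By the addition principle: 8 + 7 = 15.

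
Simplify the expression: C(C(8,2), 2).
378

Working:
C(8,2) = 28, then C(28, 2) = 378.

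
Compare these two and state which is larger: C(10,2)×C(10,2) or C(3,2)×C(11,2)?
C(10,2)×C(10,2)
C(10,2)×C(10,2)=2,025, C(3,2)×C(11,2)=165.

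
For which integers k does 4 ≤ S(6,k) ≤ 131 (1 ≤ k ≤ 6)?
2, 3, 4, 5
S(6,1)=1; S(6,2)=31; S(6,3)=90; S(6,4)=65; S(6,5)=15; S(6,6)=1. So valid k = 2, 3, 4, 5.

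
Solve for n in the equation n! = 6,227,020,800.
13

Explanation: n! is strictly increasing. 11! = 39,916,800, 12! = 479,001,600, 13! = 6,227,020,800 ✓. So n = 13.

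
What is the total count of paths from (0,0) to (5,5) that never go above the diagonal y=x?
Counted by the Catalan number C_5: C_5 = C(10,5)/(5+1) = 252/6 = 42.

Answer: 42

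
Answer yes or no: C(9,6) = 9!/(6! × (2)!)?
No

Solution: The correct denominator is 6!×3!, giving C(9,6) = 84; the stated RHS is 9!/(6!×2!) = 252 ≠ 84, so the statement does not hold.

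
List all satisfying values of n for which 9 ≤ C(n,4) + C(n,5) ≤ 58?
6, 7

C(5,4)+C(5,5)=6; C(6,4)+C(6,5)=21; C(7,4)+C(7,5)=56; C(8,4)+C(8,5)=126. So valid n = 6, 7.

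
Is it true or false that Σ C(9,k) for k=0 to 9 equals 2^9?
Binomial theorem: Σ C(9,k) = (1+1)^9 = 2^9 = 512; RHS 2^9 = 512.
Final answer: True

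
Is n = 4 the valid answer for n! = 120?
No

4! = 4·3! = 4·6 = 24, which does not equal 120.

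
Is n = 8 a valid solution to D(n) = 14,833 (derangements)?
Yes
D(8) = (8-1)·[D(7) + D(6)] = 7·[1,854 + 265] = 14,833, which equals 14,833.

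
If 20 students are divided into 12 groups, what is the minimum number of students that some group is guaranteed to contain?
Pigeonhole: ⌈20/12⌉ = 2.
Final answer: 2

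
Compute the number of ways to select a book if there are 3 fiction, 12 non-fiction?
15

By the addition principle: 3 + 12 = 15.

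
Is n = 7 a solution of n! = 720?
No

Explanation: 7! = 7·6! = 7·720 = 5,040, which does not equal 720.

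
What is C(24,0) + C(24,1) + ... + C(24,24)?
16,777,216
Sum of binomial coefficients = 2^24 = 16,777,216.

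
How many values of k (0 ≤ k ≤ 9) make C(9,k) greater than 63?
4

Solution: Row 9 is unimodal and symmetric about k=9/2. C(9,2)=36 ≤ 63; C(9,3)=84 > 63; by symmetry C(9,k) > 63 for k = 3..6. That's 6 - 3 + 1 = 4 values.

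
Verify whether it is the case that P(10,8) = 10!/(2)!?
True

Working:
Permutation formula P(n,k) = n!/(n-k)!: 10!/2! = 3,628,800/2 = 1,814,400 = P(10,8). The statement holds.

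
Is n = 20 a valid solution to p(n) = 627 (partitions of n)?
Pentagonal recurrence p(n) = p(n−1) + p(n−2) − p(n−5) − p(n−7) + …: p(20) = p(19) + p(18) − p(15) − p(13) + p(8) + p(5) = 490 + 385 − 176 − 101 + 22 + 7 = 627, which equals 627.

Answer: Yes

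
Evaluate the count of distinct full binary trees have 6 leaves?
Using the Catalan number formula: C_n = C(2n, n) / (n+1)
C_5 = C(10, 5) / (5+1)
     = 252 / 6
     = 42

Answer: 42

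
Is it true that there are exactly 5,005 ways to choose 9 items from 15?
C(15,9) = 5,005.
Final answer: True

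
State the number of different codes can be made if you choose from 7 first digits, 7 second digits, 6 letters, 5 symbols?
1,470

Explanation: By the multiplication principle: 7 × 7 × 6 × 5 = 1,470.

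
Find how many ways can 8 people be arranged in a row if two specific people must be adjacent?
10,080

Explanation: Treat pair as unit: (8-1)! arrangements × 2 internal orders = 10,080.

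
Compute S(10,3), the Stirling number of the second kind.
9,330

Using the Stirling recurrence: S(n,k) = k·S(n-1,k) + S(n-1,k-1)
S(10,3) = 3·S(9,3) + S(9,2)
         = 3·3025 + 255
         = 9075 + 255
         = 9,330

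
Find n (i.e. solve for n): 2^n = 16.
2^4 = 16, so n = 4.
Final answer: 4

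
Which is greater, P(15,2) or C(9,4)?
P(15,2)

Working:
P(15,2)=210, C(9,4)=126.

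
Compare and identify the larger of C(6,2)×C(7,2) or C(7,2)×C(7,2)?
C(7,2)×C(7,2)

Reasoning: C(6,2)×C(7,2)=315, C(7,2)×C(7,2)=441.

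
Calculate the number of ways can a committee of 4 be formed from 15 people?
1,365

Working:
C(15,4) = 15! / (4! × (15-4)!)
         = 15! / (4! × 11!)
         = 1,365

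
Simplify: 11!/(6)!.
55,440

This equals 11×10×...×7 = 55,440.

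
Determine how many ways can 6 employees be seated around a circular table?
120

Reasoning: Circular arrangements: (6-1)! = 120.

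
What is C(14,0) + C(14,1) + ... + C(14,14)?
16,384
Sum of binomial coefficients = 2^14 = 16,384.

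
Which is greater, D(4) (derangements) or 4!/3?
D(4)

Solution: D(4) = (4-1)·[D(3) + D(2)] = 3·[2 + 1] = 9; 4!/3 = 24/3 = 8.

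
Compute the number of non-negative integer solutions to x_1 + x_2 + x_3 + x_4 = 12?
455

Solution: C(12+4-1, 4-1) = 455.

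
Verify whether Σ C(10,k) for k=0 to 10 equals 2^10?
True

Binomial theorem: Σ C(10,k) = (1+1)^10 = 2^10 = 1,024; RHS 2^10 = 1,024.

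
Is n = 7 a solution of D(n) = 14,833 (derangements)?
No

Solution: D(7) = (7-1)·[D(6) + D(5)] = 6·[265 + 44] = 1,854, which does not equal 14,833.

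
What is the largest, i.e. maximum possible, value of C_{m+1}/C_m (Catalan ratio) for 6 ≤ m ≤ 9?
38/11
C_{m+1}/C_m = 2(2m+1)/(m+2), which increases with m. Maximum at m = 9: 2·19/11 = 38/11.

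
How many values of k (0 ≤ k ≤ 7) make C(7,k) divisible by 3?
2

Solution: Checking C(7,k) mod 3 for k = 0..7: divisible at k = 2, 5. That's 2 values.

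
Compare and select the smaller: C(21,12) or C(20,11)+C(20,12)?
Equal

By Pascal's identity: C(21,12) = C(20,11)+C(20,12) = 293,930. Equal.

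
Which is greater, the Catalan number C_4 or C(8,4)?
C(8,4)

Solution: C_4 = C(8,4)/(4+1) = 70/5 = 14; C(8,4) = 70.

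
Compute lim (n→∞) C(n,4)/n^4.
C(n,4) ≈ n^4/4! for large n. Limit = 1/4! = 1/24.
Final answer: 1/24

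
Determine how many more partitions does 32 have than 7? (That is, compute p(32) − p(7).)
8,334
Pentagonal recurrence p(n) = p(n−1) + p(n−2) − p(n−5) − p(n−7) + …: p(32) = p(31) + p(30) − p(27) − p(25) + p(20) + p(17) − p(10) − p(6) = 6,842 + 5,604 − 3,010 − 1,958 + 627 + 297 − 42 − 11 = 8,349.
p(7) = p(6) + p(5) − p(2) − p(0) = 11 + 7 − 2 − 1 = 15.
Difference = 8,349 − 15 = 8,334.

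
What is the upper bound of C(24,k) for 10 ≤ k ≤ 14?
2,704,156

Reasoning: C(24,k) is maximised at the centre of the row: C(24,12) = 2,704,156.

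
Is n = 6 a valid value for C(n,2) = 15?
C(6,2) = 6·5/2! = 30/2 = 15, which equals 15.
Final answer: Yes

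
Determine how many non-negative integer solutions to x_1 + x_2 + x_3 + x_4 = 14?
680

Explanation: C(14+4-1, 4-1) = 680.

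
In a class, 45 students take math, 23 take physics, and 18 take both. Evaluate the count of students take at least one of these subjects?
50

Reasoning: |A∪B| = |A|+|B|-|A∩B| = 45+23-18 = 50.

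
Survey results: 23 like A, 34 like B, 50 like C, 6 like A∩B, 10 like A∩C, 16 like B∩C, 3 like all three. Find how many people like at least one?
|A∪B∪C| = 23+34+50-6-10-16+3 = 78.

Answer: 78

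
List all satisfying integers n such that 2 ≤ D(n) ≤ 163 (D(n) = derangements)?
3, 4, 5

Using D(n) = (n−1)[D(n−1) + D(n−2)] with D(1)=0, D(2)=1: D(2)=1; D(3)=2; D(4)=9; D(5)=44; D(6)=265. So valid n = 3, 4, 5.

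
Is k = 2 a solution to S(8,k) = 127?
Yes

Working:
S(8,2) = 2·S(7,2) + S(7,1) = 2·63 + 1 = 127, which equals 127.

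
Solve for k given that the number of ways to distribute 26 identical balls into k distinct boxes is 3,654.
Stars and bars: the count is C(26+k−1, k−1), increasing in k. k=2: C(27,1) = 27, k=3: C(28,2) = 378, k=4: C(29,3) = 3,654 ✓. So k = 4.

Answer: 4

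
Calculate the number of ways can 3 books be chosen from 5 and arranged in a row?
P(5,3) = 5!/(5-3)! = 60.
Final answer: 60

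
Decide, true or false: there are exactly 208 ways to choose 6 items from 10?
False

Explanation: C(10,6) = 210 ≠ 208.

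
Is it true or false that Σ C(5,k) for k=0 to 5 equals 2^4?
Binomial theorem: Σ C(5,k) = (1+1)^5 = 2^5 = 32; RHS 2^4 = 16.
Final answer: False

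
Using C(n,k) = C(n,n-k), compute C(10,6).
210

Explanation: C(10,6) = C(10,4) = 210.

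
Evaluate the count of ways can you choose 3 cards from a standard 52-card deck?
22,100

Working:
C(52,3) = 22,100.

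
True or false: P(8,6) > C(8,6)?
True

P(8,6) = 20,160 and C(8,6) = 28; P(n,r) = r! × C(n,r) so P > C whenever r ≥ 2.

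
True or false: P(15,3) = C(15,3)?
P(15,3) = 2,730 and C(15,3) = 455; P(n,r) = r! × C(n,r) so P > C whenever r ≥ 2.

Answer: False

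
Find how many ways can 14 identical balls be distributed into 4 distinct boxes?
680

Explanation: C(14+4-1, 4-1) = C(17, 3) = 680.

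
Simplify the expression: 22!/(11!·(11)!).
705,432

Reasoning: This is C(22,11) = 705,432.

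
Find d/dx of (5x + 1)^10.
50(5x + 1)^9

Explanation: Chain rule: 10(5x+1)^{9} × 5 = 50(5x+1)^{9}.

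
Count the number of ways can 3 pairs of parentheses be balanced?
5

Working:
Using the Catalan number formula: C_n = C(2n, n) / (n+1)
C_3 = C(6, 3) / (3+1)
     = 20 / 4
     = 5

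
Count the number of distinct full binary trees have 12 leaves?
Using the Catalan number formula: C_n = C(2n, n) / (n+1)
C_11 = C(22, 11) / (11+1)
     = 705432 / 12
     = 58,786

Answer: 58,786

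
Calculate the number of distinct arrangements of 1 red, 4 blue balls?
5

Explanation: Multinomial: 5!/(1! × 4!) = 5.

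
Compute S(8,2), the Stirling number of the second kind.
127

Explanation: Using the Stirling recurrence: S(n,k) = k·S(n-1,k) + S(n-1,k-1)
S(8,2) = 2·S(7,2) + S(7,1)
         = 2·63 + 1
         = 126 + 1
         = 127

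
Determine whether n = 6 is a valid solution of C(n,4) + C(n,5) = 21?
C(6,4) + C(6,5) = 15 + 6 = 21, which equals 21.
Final answer: Yes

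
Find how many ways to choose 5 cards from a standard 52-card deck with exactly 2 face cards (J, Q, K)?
652,080
12 face cards and 40 non-face cards: C(12,2) × C(40,3) = 66 × 9,880 = 652,080.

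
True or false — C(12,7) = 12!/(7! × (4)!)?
False

Explanation: The correct denominator is 7!×5!, giving C(12,7) = 792; the stated RHS is 12!/(7!×4!) = 3,960 ≠ 792, so the statement does not hold.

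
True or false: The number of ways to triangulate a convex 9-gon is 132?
False

Explanation: Triangulations of a convex 9-gon are counted by the Catalan number C_7: C_7 = C(14,7)/(7+1) = 3,432/8 = 429.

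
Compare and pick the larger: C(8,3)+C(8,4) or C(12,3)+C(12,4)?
C(12,3)+C(12,4)

Explanation: First=126, Second=715.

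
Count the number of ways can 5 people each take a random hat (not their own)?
44

Reasoning: Using D(n) = (n-1)[D(n-1) + D(n-2)]:
D(5) = (5-1) × [D(4) + D(3)]
      = 4 × [9 + 2]
      = 4 × 11
      = 44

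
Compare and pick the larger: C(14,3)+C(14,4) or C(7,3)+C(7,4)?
First=1,365, Second=70.

Answer: C(14,3)+C(14,4)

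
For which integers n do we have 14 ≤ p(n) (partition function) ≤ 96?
7, 8, 9, 10, 11, 12

Working:
Tabulating p(n) via p(n) = p(n−1) + p(n−2) − p(n−5) − p(n−7) + …: p(6)=11; p(7)=15; p(8)=22; p(9)=30; p(10)=42; p(11)=56; p(12)=77; p(13)=101. So valid n = 7, 8, 9, 10, 11, 12.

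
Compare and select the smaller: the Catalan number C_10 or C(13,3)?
C(13,3)

C_10 = C(20,10)/(10+1) = 184,756/11 = 16,796; C(13,3) = 286.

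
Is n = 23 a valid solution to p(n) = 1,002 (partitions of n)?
No
Pentagonal recurrence p(n) = p(n−1) + p(n−2) − p(n−5) − p(n−7) + …: p(23) = p(22) + p(21) − p(18) − p(16) + p(11) + p(8) − p(1) = 1,002 + 792 − 385 − 231 + 56 + 22 − 1 = 1,255, which does not equal 1,002.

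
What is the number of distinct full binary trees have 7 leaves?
Using the Catalan number formula: C_n = C(2n, n) / (n+1)
C_6 = C(12, 6) / (6+1)
     = 924 / 7
     = 132
Final answer: 132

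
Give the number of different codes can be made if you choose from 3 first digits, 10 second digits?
30

Reasoning: By the multiplication principle: 3 × 10 = 30.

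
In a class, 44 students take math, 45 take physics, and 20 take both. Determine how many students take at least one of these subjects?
69
|A∪B| = |A|+|B|-|A∩B| = 44+45-20 = 69.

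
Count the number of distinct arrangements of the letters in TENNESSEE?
3,780

Explanation: Word has 9 letters (T=1, E=4, N=2, S=2). Arrangements: 9!/Π(k!) = 3,780.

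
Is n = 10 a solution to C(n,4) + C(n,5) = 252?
No

Working:
C(10,4) + C(10,5) = 210 + 252 = 462, which does not equal 252.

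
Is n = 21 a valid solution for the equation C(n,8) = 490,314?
C(21,8) = 21·20·19·18·17·16·15·14/8! = 8,204,716,800/40,320 = 203,490, which does not equal 490,314.
Final answer: No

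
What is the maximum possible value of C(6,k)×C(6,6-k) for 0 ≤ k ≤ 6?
C(6,k)·C(6,6-k) = C(6,k)², maximised at the centre k = 3: C(6,3)² = 400.

Answer: 400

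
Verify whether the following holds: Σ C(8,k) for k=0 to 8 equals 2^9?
Binomial theorem: Σ C(8,k) = (1+1)^8 = 2^8 = 256; RHS 2^9 = 512.

Answer: False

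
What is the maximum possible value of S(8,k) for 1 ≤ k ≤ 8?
1,701

Reasoning: Row S(8,k) for k = 1..8 (via S(n,k) = k·S(n−1,k) + S(n−1,k−1)): 1, 127, 966, 1,701, 1,050, 266, 28, 1. The row is unimodal; maximum at k = 4: 1,701.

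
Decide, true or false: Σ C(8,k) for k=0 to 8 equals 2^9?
False

Binomial theorem: Σ C(8,k) = (1+1)^8 = 2^8 = 256; RHS 2^9 = 512.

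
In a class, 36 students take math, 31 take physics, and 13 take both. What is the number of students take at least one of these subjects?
54
|A∪B| = |A|+|B|-|A∩B| = 36+31-13 = 54.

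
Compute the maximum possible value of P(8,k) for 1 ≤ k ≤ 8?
40,320

P(8,k) increases in k, so maximum at k = 8: 8! = 40,320.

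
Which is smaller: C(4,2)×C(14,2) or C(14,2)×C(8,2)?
C(4,2)×C(14,2)
C(4,2)×C(14,2)=546, C(14,2)×C(8,2)=2,548.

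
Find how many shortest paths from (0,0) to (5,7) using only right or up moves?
792
Choose 5 rights from 12 moves: C(12,5) = 792.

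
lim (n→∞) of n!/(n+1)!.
0

Reasoning: n!/(n+1)! = 1/[(n+1)] → 0 as n → ∞.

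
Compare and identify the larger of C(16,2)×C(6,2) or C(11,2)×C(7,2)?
C(16,2)×C(6,2)

Explanation: C(16,2)×C(6,2)=1,800, C(11,2)×C(7,2)=1,155.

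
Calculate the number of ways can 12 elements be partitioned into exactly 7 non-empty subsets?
627,396
This equals S(12,7), the Stirling number of the 2nd kind.
Using the Stirling recurrence: S(n,k) = k·S(n-1,k) + S(n-1,k-1)
S(12,7) = 7·S(11,7) + S(11,6)
         = 7·63987 + 179487
         = 447909 + 179487
         = 627,396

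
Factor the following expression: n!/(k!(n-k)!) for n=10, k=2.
C(10,2) = 45

Solution: This is the binomial coefficient C(10,2) = 45.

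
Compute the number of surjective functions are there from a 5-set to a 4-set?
240

Working:
Onto functions = 4! × S(5,4)
First compute S(5,4) via recurrence:
Using the Stirling recurrence: S(n,k) = k·S(n-1,k) + S(n-1,k-1)
S(5,4) = 4·S(4,4) + S(4,3)
         = 4·1 + 6
         = 4 + 6
         = 10
Then: 24 × 10 = 240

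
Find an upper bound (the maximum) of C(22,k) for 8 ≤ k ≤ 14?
705,432

Working:
C(22,k) is maximised at the centre of the row: C(22,11) = 705,432.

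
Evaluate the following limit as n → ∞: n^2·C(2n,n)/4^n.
∞

Explanation: C(2n,n) ~ 4^n/√(πn), so n^2·C(2n,n)/4^n ~ n^(2 − 1/2)/√π → ∞.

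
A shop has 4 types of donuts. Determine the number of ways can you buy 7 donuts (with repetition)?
120

Explanation: Stars and bars: C(7+4-1, 7) = C(10, 7) = 120.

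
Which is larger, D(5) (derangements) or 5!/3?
D(5) = (5-1)·[D(4) + D(3)] = 4·[9 + 2] = 44; 5!/3 = 120/3 = 40.
Final answer: D(5)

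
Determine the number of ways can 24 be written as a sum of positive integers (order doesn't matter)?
1,575

Working:
Pentagonal recurrence p(n) = p(n−1) + p(n−2) − p(n−5) − p(n−7) + …: p(24) = p(23) + p(22) − p(19) − p(17) + p(12) + p(9) − p(2) = 1,255 + 1,002 − 490 − 297 + 77 + 30 − 2 = 1,575.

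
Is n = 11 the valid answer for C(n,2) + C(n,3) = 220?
Yes

Working:
C(11,2) + C(11,3) = 55 + 165 = 220, which equals 220.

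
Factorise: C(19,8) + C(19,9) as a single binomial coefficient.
C(20,9)

By Pascal's identity: C(19,8) + C(19,9) = C(20,9) = 167,960.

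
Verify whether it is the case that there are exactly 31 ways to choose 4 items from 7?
C(7,4) = 35 ≠ 31.
Final answer: False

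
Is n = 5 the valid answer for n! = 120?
5! = 5·4! = 5·24 = 120, which equals 120.

Answer: Yes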